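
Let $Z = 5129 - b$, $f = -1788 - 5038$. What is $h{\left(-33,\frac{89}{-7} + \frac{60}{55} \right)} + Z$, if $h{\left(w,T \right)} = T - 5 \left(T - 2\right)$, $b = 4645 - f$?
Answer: $- \frac{483984}{77} \approx -6285.5$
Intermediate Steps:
$f = -6826$
$b = 11471$ ($b = 4645 - -6826 = 4645 + 6826 = 11471$)
$Z = -6342$ ($Z = 5129 - 11471 = -6342$)
$h{\left(w,T \right)} = 10 - 4 T$ ($h{\left(w,T \right)} = T - 5 \left(-2 + T\right) = T - \left(-10 + 5 T\right) = 10 - 4 T$)
$h{\left(-33,\frac{89}{-7} + \frac{60}{55} \right)} + Z = \left(10 - 4 \left(\frac{89}{-7} + \frac{60}{55}\right)\right) - 6342 = \left(10 - 4 \left(89 \left(- \frac{1}{7}\right) + 60 \cdot \frac{1}{55}\right)\right) - 6342 = \left(10 - 4 \left(- \frac{89}{7} + \frac{12}{11}\right)\right) - 6342 = \left(10 - - \frac{3580}{77}\right) - 6342 = \left(10 + \frac{3580}{77}\right) - 6342 = \frac{4350}{77} - 6342 = - \frac{483984}{77}$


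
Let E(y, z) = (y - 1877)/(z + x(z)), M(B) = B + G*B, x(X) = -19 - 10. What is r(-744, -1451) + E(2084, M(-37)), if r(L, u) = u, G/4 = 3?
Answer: -246739/170 ≈ -1451.4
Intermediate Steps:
G = 12 (G = 4*3 = 12)
x(X) = -29
M(B) = 13*B (M(B) = B + 12*B = 13*B)
E(y, z) = (-1877 + y)/(-29 + z) (E(y, z) = (y - 1877)/(z - 29) = (-1877 + y)/(-29 + z))
r(-744, -1451) + E(2084, M(-37)) = -1451 + (-1877 + 2084)/(-29 + 13*(-37)) = -1451 + 207/(-29 - 481) = -1451 + 207/(-510) = -1451 - 1/510*207 = -1451 - 69/170 = -246739/170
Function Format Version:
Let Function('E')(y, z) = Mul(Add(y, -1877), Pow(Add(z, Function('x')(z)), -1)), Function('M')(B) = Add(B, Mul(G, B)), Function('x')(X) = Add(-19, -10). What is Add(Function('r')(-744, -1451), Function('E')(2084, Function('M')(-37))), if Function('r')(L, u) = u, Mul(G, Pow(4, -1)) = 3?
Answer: Rational(-246739, 170) ≈ -1451.4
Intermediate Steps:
G = 12 (G = Mul(4, 3) = 12)
Function('x')(X) = -29
Function('M')(B) = Mul(13, B) (Function('M')(B) = Add(B, Mul(12, B)) = Mul(13, B))
Function('E')(y, z) = Mul(Pow(Add(-29, z), -1), Add(-1877, y)) (Function('E')(y, z) = Mul(Add(y, -1877), Pow(Add(z, -29), -1)) = Mul(Add(-1877, y), Pow(Add(-29, z), -1)) = Mul(Pow(Add(-29, z), -1), Add(-1877, y)))
Add(Function('r')(-744, -1451), Function('E')(2084, Function('M')(-37))) = Add(-1451, Mul(Pow(Add(-29, Mul(13, -37)), -1), Add(-1877, 2084))) = Add(-1451, Mul(Pow(Add(-29, -481), -1), 207)) = Add(-1451, Mul(Pow(-510, -1), 207)) = Add(-1451, Mul(Rational(-1, 510), 207)) = Add(-1451, Rational(-69, 170)) = Rational(-246739, 170)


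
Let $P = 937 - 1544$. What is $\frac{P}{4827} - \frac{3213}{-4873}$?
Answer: $\frac{12551240}{23521971} \approx 0.5336$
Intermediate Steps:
$P = -607$
$\frac{P}{4827} - \frac{3213}{-4873} = - \frac{607}{4827} - \frac{3213}{-4873} = \left(-607\right) \frac{1}{4827} - - \frac{3213}{4873} = - \frac{607}{4827} + \frac{3213}{4873} = \frac{12551240}{23521971}$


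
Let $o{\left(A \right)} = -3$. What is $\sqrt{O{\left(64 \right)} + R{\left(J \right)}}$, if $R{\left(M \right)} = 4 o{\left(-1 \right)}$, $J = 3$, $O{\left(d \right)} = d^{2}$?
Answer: $2 \sqrt{1021} \approx 63.906$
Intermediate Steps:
$R{\left(M \right)} = -12$ ($R{\left(M \right)} = 4 \left(-3\right) = -12$)
$\sqrt{O{\left(64 \right)} + R{\left(J \right)}} = \sqrt{64^{2} - 12} = \sqrt{4096 - 12} = \sqrt{4084} = 2 \sqrt{1021}$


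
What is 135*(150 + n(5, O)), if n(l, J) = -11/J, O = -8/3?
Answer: 166455/8 ≈ 20807.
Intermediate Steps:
O = -8/3 (O = -8*⅓ = -8/3 ≈ -2.6667)
135*(150 + n(5, O)) = 135*(150 - 11/(-8/3)) = 135*(150 - 11*(-3/8)) = 135*(150 + 33/8) = 135*(1233/8) = 166455/8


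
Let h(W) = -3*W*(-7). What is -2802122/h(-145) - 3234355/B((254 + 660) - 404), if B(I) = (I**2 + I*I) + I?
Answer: 32205429681/35234710 ≈ 914.03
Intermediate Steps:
B(I) = I + 2*I**2 (B(I) = (I**2 + I**2) + I = 2*I**2 + I = I + 2*I**2)
h(W) = 21*W
-2802122/h(-145) - 3234355/B((254 + 660) - 404) = -2802122/(21*(-145)) - 3234355*1/((1 + 2*((254 + 660) - 404))*((254 + 660) - 404)) = -2802122/(-3045) - 3234355*1/((1 + 2*(914 - 404))*(914 - 404)) = -2802122*(-1/3045) - 3234355*1/(510*(1 + 2*510)) = 2802122/3045 - 3234355*1/(510*(1 + 1020)) = 2802122/3045 - 3234355/(510*1021) = 2802122/3045 - 3234355/520710 = 2802122/3045 - 3234355*1/520710 = 2802122/3045 - 646871/104142 = 32205429681/35234710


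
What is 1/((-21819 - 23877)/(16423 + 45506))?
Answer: -2949/2176 ≈ -1.3552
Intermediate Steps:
1/((-21819 - 23877)/(16423 + 45506)) = 1/(-45696/61929) = 1/(-45696*1/61929) = 1/(-2176/2949) = -2949/2176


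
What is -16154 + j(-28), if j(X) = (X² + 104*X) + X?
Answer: -18310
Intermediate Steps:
j(X) = X² + 105*X
-16154 + j(-28) = -16154 - 28*(105 - 28) = -16154 - 28*77 = -16154 - 2156 = -18310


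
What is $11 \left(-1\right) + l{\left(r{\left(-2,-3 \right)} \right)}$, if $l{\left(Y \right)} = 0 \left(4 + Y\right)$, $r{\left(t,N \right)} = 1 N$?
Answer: $-11$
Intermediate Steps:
$r{\left(t,N \right)} = N$
$l{\left(Y \right)} = 0$
$11 \left(-1\right) + l{\left(r{\left(-2,-3 \right)} \right)} = 11 \left(-1\right) + 0 = -11 + 0 = -11$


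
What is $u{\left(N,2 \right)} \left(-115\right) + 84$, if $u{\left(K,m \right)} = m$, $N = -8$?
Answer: $-146$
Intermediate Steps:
$u{\left(N,2 \right)} \left(-115\right) + 84 = 2 \left(-115\right) + 84 = -230 + 84 = -146$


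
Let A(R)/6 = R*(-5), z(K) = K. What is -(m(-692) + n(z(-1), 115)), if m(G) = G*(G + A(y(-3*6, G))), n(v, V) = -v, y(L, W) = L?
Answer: -105185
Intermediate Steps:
A(R) = -30*R (A(R) = 6*(R*(-5)) = 6*(-5*R) = -30*R)
m(G) = G*(540 + G) (m(G) = G*(G - (-90)*6) = G*(G - 30*(-18)) = G*(G + 540) = G*(540 + G))
-(m(-692) + n(z(-1), 115)) = -(-692*(540 - 692) - 1*(-1)) = -(-692*(-152) + 1) = -(105184 + 1) = -1*105185 = -105185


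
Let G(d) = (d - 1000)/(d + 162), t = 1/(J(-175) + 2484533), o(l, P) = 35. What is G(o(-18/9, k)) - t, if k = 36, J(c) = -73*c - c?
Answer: -2410071292/492004151 ≈ -4.8985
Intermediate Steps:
J(c) = -74*c
t = 1/2497483 (t = 1/(-74*(-175) + 2484533) = 1/(12950 + 2484533) = 1/2497483 ≈ 4.0040e-7)
G(d) = (-1000 + d)/(162 + d)
G(o(-18/9, k)) - t = (-1000 + 35)/(162 + 35) - 1*1/2497483 = -965/197 - 1/2497483 = -2410071292/492004151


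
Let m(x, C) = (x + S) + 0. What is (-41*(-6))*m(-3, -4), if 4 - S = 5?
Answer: -984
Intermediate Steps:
S = -1 (S = 4 - 1*5 = 4 - 5 = -1)
m(x, C) = -1 + x (m(x, C) = (x - 1) + 0 = (-1 + x) + 0 = -1 + x)
(-41*(-6))*m(-3, -4) = (-41*(-6))*(-1 - 3) = 246*(-4) = -984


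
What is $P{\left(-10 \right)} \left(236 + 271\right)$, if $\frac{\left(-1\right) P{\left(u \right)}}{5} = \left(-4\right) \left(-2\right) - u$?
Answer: $-45630$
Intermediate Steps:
$P{\left(u \right)} = -40 + 5 u$ ($P{\left(u \right)} = - 5 \left(\left(-4\right) \left(-2\right) - u\right) = - 5 \left(8 - u\right) = -40 + 5 u$)
$P{\left(-10 \right)} \left(236 + 271\right) = \left(-40 + 5 \left(-10\right)\right) \left(236 + 271\right) = \left(-40 - 50\right) 507 = \left(-90\right) 507 = -45630$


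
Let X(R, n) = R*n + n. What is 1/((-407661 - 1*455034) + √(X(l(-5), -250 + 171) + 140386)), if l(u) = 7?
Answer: -862695/744242523271 - √139754/744242523271 ≈ -1.1597e-6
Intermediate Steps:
X(R, n) = n + R*n
1/((-407661 - 1*455034) + √(X(l(-5), -250 + 171) + 140386)) = 1/((-407661 - 1*455034) + √((-250 + 171)*(1 + 7) + 140386)) = 1/((-407661 - 455034) + √(-79*8 + 140386)) = 1/(-862695 + √(-632 + 140386)) = 1/(-862695 + √139754)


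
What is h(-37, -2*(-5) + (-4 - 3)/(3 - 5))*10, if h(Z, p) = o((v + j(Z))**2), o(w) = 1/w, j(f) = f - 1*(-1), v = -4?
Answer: 1/160 ≈ 0.0062500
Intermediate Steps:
j(f) = 1 + f (j(f) = f + 1 = 1 + f)
h(Z, p) = (-3 + Z)**(-2) (h(Z, p) = 1/((-4 + (1 + Z))**2) = 1/((-3 + Z)**2) = (-3 + Z)**(-2))
h(-37, -2*(-5) + (-4 - 3)/(3 - 5))*10 = 10/(-3 - 37)**2 = 10/(-40)**2 = (1/1600)*10 = 1/160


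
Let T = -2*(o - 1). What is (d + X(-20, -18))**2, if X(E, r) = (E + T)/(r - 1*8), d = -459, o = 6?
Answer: 35426304/169 ≈ 2.0962e+5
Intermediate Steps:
T = -10 (T = -2*(6 - 1) = -2*5 = -10)
X(E, r) = (-10 + E)/(-8 + r) (X(E, r) = (E - 10)/(r - 1*8) = (-10 + E)/(r - 8) = (-10 + E)/(-8 + r))
(d + X(-20, -18))**2 = (-459 + (-10 - 20)/(-8 - 18))**2 = (-459 - 30/(-26))**2 = (-459 - 1/26*(-30))**2 = (-459 + 15/13)**2 = (-5952/13)**2 = 35426304/169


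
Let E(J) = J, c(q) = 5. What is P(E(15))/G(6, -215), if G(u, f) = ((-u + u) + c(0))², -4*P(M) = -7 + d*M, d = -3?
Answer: 13/25 ≈ 0.52000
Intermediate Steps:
P(M) = 7/4 + 3*M/4 (P(M) = -(-7 - 3*M)/4 = 7/4 + 3*M/4)
G(u, f) = 25 (G(u, f) = ((-u + u) + 5)² = (0 + 5)² = 5² = 25)
P(E(15))/G(6, -215) = (7/4 + (¾)*15)/25 = (7/4 + 45/4)*(1/25) = 13*(1/25) = 13/25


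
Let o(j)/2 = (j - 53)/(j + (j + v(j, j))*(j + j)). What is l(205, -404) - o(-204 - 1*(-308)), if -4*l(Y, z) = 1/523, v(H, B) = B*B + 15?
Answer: -77749/148700929 ≈ -0.00052285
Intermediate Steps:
v(H, B) = 15 + B**2 (v(H, B) = B**2 + 15 = 15 + B**2)
l(Y, z) = -1/2092 (l(Y, z) = -1/4/523 = -1/4*1/523 = -1/2092)
o(j) = 2*(-53 + j)/(j + 2*j*(15 + j + j**2)) (o(j) = 2*((j - 53)/(j + (j + (15 + j**2))*(j + j))) = 2*((-53 + j)/(j + (15 + j + j**2)*(2*j))) = 2*((-53 + j)/(j + 2*j*(15 + j + j**2))) = 2*(-53 + j)/(j + 2*j*(15 + j + j**2)))
l(205, -404) - o(-204 - 1*(-308)) = -1/2092 - 2*(-53 + (-204 - 1*(-308)))/((-204 - 1*(-308))*(31 + 2*(-204 - 1*(-308)) + 2*(-204 - 1*(-308))**2)) = -1/2092 - 2*(-53 + (-204 + 308))/((-204 + 308)*(31 + 2*(-204 + 308) + 2*(-204 + 308)**2)) = -1/2092 - 2*(-53 + 104)/(104*(31 + 2*104 + 2*104**2)) = -1/2092 - 2*51/(104*(31 + 208 + 2*10816)) = -1/2092 - 2*51/(104*(31 + 208 + 21632)) = -1/2092 - 2*51/(104*21871) = -1/2092 - 1*51/1137292 = -1/2092 - 51/1137292 = -77749/148700929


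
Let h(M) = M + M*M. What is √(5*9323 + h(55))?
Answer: √49695 ≈ 222.92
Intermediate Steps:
h(M) = M + M²
√(5*9323 + h(55)) = √(5*9323 + 55*(1 + 55)) = √(46615 + 55*56) = √(46615 + 3080) = √49695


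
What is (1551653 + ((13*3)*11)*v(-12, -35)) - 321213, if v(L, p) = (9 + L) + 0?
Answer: 1229153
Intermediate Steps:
v(L, p) = 9 + L
(1551653 + ((13*3)*11)*v(-12, -35)) - 321213 = (1551653 + ((13*3)*11)*(9 - 12)) - 321213 = (1551653 + (39*11)*(-3)) - 321213 = (1551653 + 429*(-3)) - 321213 = (1551653 - 1287) - 321213 = 1550366 - 321213 = 1229153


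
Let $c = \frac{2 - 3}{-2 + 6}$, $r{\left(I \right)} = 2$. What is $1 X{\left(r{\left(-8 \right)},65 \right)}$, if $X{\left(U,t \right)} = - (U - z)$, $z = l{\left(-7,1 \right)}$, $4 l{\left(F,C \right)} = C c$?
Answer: $- \frac{33}{16} \approx -2.0625$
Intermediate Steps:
$c = - \frac{1}{4} \approx -0.25$
$l{\left(F,C \right)} = - \frac{C}{16}$ ($l{\left(F,C \right)} = \frac{C \left(- \frac{1}{4}\right)}{4} = \frac{\left(- \frac{1}{4}\right) C}{4} = - \frac{C}{16}$)
$z = - \frac{1}{16}$ ($z = \left(- \frac{1}{16}\right) 1 = - \frac{1}{16} \approx -0.0625$)
$X{\left(U,t \right)} = - \frac{1}{16} - U$ ($X{\left(U,t \right)} = - (U - - \frac{1}{16}) = - (U + \frac{1}{16}) = - (\frac{1}{16} + U) = - \frac{1}{16} - U$)
$1 X{\left(r{\left(-8 \right)},65 \right)} = 1 \left(- \frac{1}{16} - 2\right) = 1 \left(- \frac{33}{16}\right) = - \frac{33}{16}$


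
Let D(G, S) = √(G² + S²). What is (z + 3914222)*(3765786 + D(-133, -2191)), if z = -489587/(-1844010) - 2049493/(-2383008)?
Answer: 257033332158045222369323/17437661040 + 2866705636124277731*√98330/104625966240 ≈ 1.4749e+13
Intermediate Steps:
z = 117761317253/104625966240 (z = -489587*(-1/1844010) - 2049493*(-1/2383008) = 69941/263430 + 2049493/2383008 = 117761317253/104625966240 ≈ 1.1255)
(z + 3914222)*(3765786 + D(-133, -2191)) = (117761317253/104625966240 + 3914222)*(3765786 + √((-133)² + (-2191)²)) = 409529376589182533*(3765786 + √(17689 + 4800481))/104625966240 = 409529376589182533*(3765786 + √4818170)/104625966240 = 409529376589182533*(3765786 + 7*√98330)/104625966240 = 257033332158045222369323/17437661040 + 2866705636124277731*√98330/104625966240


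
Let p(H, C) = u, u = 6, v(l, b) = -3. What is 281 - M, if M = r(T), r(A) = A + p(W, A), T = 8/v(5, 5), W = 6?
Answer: 833/3 ≈ 277.67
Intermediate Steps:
p(H, C) = 6
T = -8/3 (T = 8/(-3) = 8*(-⅓) = -8/3 ≈ -2.6667)
r(A) = 6 + A (r(A) = A + 6 = 6 + A)
M = 10/3 (M = 6 - 8/3 = 10/3 ≈ 3.3333)
281 - M = 281 - 1*10/3 = 281 - 10/3 = 833/3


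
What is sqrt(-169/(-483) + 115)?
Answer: sqrt(26909862)/483 ≈ 10.740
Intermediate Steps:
sqrt(-169/(-483) + 115) = sqrt(-169*(-1/483) + 115) = sqrt(169/483 + 115) = sqrt(55714/483) = sqrt(26909862)/483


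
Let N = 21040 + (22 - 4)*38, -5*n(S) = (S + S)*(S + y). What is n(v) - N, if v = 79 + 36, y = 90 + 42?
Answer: -33086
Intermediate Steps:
y = 132
v = 115
n(S) = -2*S*(132 + S)/5 (n(S) = -(S + S)*(S + 132)/5 = -2*S*(132 + S)/5)
N = 21724 (N = 21040 + 18*38 = 21040 + 684 = 21724)
n(v) - N = -⅖*115*(132 + 115) - 1*21724 = -⅖*115*247 - 21724 = -11362 - 21724 = -33086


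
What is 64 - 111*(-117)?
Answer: 13051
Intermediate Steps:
64 - 111*(-117) = 64 + 12987 = 13051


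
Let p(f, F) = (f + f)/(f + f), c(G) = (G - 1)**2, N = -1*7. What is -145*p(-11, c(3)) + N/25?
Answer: -3632/25 ≈ -145.28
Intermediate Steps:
N = -7
c(G) = (-1 + G)**2
p(f, F) = 1 (p(f, F) = (2*f)/((2*f)) = (2*f)*(1/(2*f)) = 1)
-145*p(-11, c(3)) + N/25 = -145*1 - 7/25 = -145 - 7*1/25 = -145 - 7/25 = -3632/25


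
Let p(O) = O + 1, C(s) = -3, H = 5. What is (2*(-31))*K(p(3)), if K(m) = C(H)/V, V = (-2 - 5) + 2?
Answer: -186/5 ≈ -37.200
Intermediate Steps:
p(O) = 1 + O
V = -5 (V = -7 + 2 = -5)
K(m) = ⅗ (K(m) = -3/(-5) = -3*(-⅕) = ⅗)
(2*(-31))*K(p(3)) = (2*(-31))*(⅗) = -62*⅗ = -186/5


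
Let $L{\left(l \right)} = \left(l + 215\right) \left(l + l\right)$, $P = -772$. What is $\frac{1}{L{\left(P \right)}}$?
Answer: $\frac{1}{860008} \approx 1.1628 \cdot 10^{-6}$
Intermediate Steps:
$L{\left(l \right)} = 2 l \left(215 + l\right)$ ($L{\left(l \right)} = \left(215 + l\right) 2 l = 2 l \left(215 + l\right)$)
$\frac{1}{L{\left(P \right)}} = \frac{1}{2 \left(-772\right) \left(215 - 772\right)} = \frac{1}{2 \left(-772\right) \left(-557\right)} = \frac{1}{860008}$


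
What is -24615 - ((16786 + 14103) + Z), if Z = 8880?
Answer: -64384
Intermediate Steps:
-24615 - ((16786 + 14103) + Z) = -24615 - ((16786 + 14103) + 8880) = -24615 - (30889 + 8880) = -24615 - 1*39769 = -24615 - 39769 = -64384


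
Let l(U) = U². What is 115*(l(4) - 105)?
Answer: -10235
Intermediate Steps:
115*(l(4) - 105) = 115*(4² - 105) = 115*(16 - 105) = 115*(-89) = -10235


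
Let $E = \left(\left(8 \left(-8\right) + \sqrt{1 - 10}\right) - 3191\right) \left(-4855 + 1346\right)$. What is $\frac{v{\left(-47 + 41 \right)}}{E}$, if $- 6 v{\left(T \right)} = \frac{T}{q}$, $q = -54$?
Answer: $- \frac{1085}{669203537508} - \frac{i}{669203537508} \approx -1.6213 \cdot 10^{-9} - 1.4943 \cdot 10^{-12} i$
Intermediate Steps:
$v{\left(T \right)} = \frac{T}{324}$ ($v{\left(T \right)} = - \frac{T \frac{1}{-54}}{6} = - \frac{T \left(- \frac{1}{54}\right)}{6} = - \frac{\left(- \frac{1}{54}\right) T}{6} = \frac{T}{324}$)
$E = 11421795 - 10527 i$ ($E = \left(\left(-64 + \sqrt{-9}\right) - 3191\right) \left(-3509\right) = \left(\left(-64 + 3 i\right) - 3191\right) \left(-3509\right) = \left(-3255 + 3 i\right) \left(-3509\right) = 11421795 - 10527 i \approx 1.1422 \cdot 10^{7} - 10527.0 i$)
$\frac{v{\left(-47 + 41 \right)}}{E} = \frac{\frac{1}{324} \left(-47 + 41\right)}{11421795 - 10527 i} = \frac{1}{324} \left(-6\right) \frac{11421795 + 10527 i}{130457511839754} = - \frac{\frac{1}{130457511839754} \left(11421795 + 10527 i\right)}{54} = - \frac{11421795 + 10527 i}{7044705639346716}$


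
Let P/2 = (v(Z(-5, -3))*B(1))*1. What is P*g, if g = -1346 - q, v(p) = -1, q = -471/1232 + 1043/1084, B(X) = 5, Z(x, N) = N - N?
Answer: 2247926575/166936 ≈ 13466.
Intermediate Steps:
Z(x, N) = 0
q = 193603/333872 (q = -471*1/1232 + 1043*(1/1084) = -471/1232 + 1043/1084 = 193603/333872 ≈ 0.57987)
P = -10 (P = 2*(-1*5*1) = 2*(-5*1) = 2*(-5) = -10)
g = -449585315/333872 (g = -1346 - 1*193603/333872 = -1346 - 193603/333872 = -449585315/333872 ≈ -1346.6)
P*g = -10*(-449585315/333872) = 2247926575/166936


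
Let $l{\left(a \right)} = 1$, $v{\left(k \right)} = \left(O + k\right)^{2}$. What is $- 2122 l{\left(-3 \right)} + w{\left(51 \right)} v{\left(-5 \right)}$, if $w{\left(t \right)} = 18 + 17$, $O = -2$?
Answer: $-407$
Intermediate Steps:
$v{\left(k \right)} = \left(-2 + k\right)^{2}$
$w{\left(t \right)} = 35$
$- 2122 l{\left(-3 \right)} + w{\left(51 \right)} v{\left(-5 \right)} = \left(-2122\right) 1 + 35 \left(-2 - 5\right)^{2} = -2122 + 35 \left(-7\right)^{2} = -2122 + 35 \cdot 49 = -2122 + 1715 = -407$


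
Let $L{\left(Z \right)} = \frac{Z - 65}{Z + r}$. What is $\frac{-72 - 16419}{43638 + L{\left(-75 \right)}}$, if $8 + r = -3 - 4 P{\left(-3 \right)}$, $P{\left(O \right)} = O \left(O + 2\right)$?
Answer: $- \frac{115437}{305476} \approx -0.37789$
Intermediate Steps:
$P{\left(O \right)} = O \left(2 + O\right)$
$r = -23$ ($r = -8 - \left(3 + 4 \left(- 3 \left(2 - 3\right)\right)\right) = -8 - \left(3 + 4 \left(\left(-3\right) \left(-1\right)\right)\right) = -8 - 15 = -23$)
$L{\left(Z \right)} = \frac{-65 + Z}{-23 + Z}$ ($L{\left(Z \right)} = \frac{Z - 65}{Z - 23} = \frac{-65 + Z}{-23 + Z}$)
$\frac{-72 - 16419}{43638 + L{\left(-75 \right)}} = \frac{-72 - 16419}{43638 + \frac{65 - -75}{23 - -75}} = - \frac{16491}{43638 + \frac{65 + 75}{23 + 75}} = - \frac{16491}{43638 + \frac{1}{98} \cdot 140} = - \frac{16491}{43638 + \frac{10}{7}} = - \frac{16491}{\frac{305476}{7}} = \left(-16491\right) \frac{7}{305476} = - \frac{115437}{305476}$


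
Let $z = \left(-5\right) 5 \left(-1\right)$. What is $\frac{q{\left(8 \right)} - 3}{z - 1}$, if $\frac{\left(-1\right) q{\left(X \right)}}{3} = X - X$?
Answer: $- \frac{1}{8} \approx -0.125$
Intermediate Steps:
$q{\left(X \right)} = 0$ ($q{\left(X \right)} = - 3 \left(X - X\right) = \left(-3\right) 0 = 0$)
$z = 25$ ($z = \left(-25\right) \left(-1\right) = 25$)
$\frac{q{\left(8 \right)} - 3}{z - 1} = \frac{0 - 3}{25 - 1} = - \frac{3}{24} = \left(-3\right) \frac{1}{24} = - \frac{1}{8}$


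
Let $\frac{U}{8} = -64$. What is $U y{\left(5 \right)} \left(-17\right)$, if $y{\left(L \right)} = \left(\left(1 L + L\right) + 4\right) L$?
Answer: $609280$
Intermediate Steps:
$y{\left(L \right)} = L \left(4 + 2 L\right)$ ($y{\left(L \right)} = \left(\left(L + L\right) + 4\right) L = \left(2 L + 4\right) L = \left(4 + 2 L\right) L = L \left(4 + 2 L\right)$)
$U = -512$ ($U = 8 \left(-64\right) = -512$)
$U y{\left(5 \right)} \left(-17\right) = - 512 \cdot 2 \cdot 5 \left(2 + 5\right) \left(-17\right) = - 512 \cdot 2 \cdot 5 \cdot 7 \left(-17\right) = - 512 \cdot 70 \left(-17\right) = \left(-512\right) \left(-1190\right) = 609280$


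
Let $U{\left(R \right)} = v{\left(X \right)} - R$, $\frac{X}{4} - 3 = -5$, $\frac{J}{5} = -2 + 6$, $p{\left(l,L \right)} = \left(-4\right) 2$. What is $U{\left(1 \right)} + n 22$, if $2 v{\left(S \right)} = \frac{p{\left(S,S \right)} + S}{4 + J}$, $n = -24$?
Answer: $- \frac{1588}{3} \approx -529.33$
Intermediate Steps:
$p{\left(l,L \right)} = -8$
$J = 20$ ($J = 5 \left(-2 + 6\right) = 5 \cdot 4 = 20$)
$X = -8$ ($X = 12 + 4 \left(-5\right) = 12 - 20 = -8$)
$v{\left(S \right)} = - \frac{1}{6} + \frac{S}{48}$ ($v{\left(S \right)} = \frac{\left(-8 + S\right) \frac{1}{4 + 20}}{2} = \frac{\left(-8 + S\right) \frac{1}{24}}{2} = \frac{- \frac{1}{3} + \frac{S}{24}}{2} = - \frac{1}{6} + \frac{S}{48}$)
$U{\left(R \right)} = - \frac{1}{3} - R$ ($U{\left(R \right)} = \left(- \frac{1}{6} + \frac{1}{48} \left(-8\right)\right) - R = \left(- \frac{1}{6} - \frac{1}{6}\right) - R = - \frac{1}{3} - R$)
$U{\left(1 \right)} + n 22 = \left(- \frac{1}{3} - 1\right) - 528 = - \frac{4}{3} - 528 = - \frac{1588}{3}$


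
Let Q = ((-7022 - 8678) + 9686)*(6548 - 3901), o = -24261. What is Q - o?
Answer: -15894797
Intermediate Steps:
Q = -15919058 (Q = (-15700 + 9686)*2647 = -6014*2647 = -15919058)
Q - o = -15919058 - 1*(-24261) = -15919058 + 24261 = -15894797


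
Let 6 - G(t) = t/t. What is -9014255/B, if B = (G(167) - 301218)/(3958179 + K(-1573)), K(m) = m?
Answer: 35665855418530/301213 ≈ 1.1841e+8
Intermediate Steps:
G(t) = 5 (G(t) = 6 - t/t = 6 - 1*1 = 6 - 1 = 5)
B = -301213/3956606 (B = (5 - 301218)/(3958179 - 1573) = -301213/3956606 ≈ -0.076129)
-9014255/B = -9014255/(-301213/3956606) = -9014255*(-3956606/301213) = 35665855418530/301213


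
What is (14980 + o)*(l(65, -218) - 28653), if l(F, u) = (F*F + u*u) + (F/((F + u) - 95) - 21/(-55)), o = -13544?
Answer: 113096155207/3410 ≈ 3.3166e+7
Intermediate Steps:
l(F, u) = 21/55 + F² + u² + F/(-95 + F + u) (l(F, u) = (F² + u²) + (F/(-95 + F + u) - 21*(-1/55)) = (F² + u²) + (F/(-95 + F + u) + 21/55) = (F² + u²) + (21/55 + F/(-95 + F + u)) = 21/55 + F² + u² + F/(-95 + F + u))
(14980 + o)*(l(65, -218) - 28653) = (14980 - 13544)*((-399/11 + 65³ + (-218)³ - 95*65² - 95*(-218)² + (21/55)*(-218) + (76/55)*65 + 65*(-218)² - 218*65²)/(-95 + 65 - 218) - 28653) = 1436*((-399/11 + 274625 - 10360232 - 95*4225 - 95*47524 - 4578/55 + 988/11 + 65*47524 - 218*4225)/(-248) - 28653) = 1436*(-(-399/11 + 274625 - 10360232 - 401375 - 4514780 - 4578/55 + 988/11 + 3089060 - 921050)/248 - 28653) = 1436*(-1/248*(-705857993/55) - 28653) = 1436*(705857993/13640 - 28653) = 1436*(315031073/13640) = 113096155207/3410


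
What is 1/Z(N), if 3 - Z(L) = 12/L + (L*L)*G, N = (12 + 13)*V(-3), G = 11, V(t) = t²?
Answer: -75/41765404 ≈ -1.7957e-6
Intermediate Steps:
N = 225 (N = (12 + 13)*(-3)² = 25*9 = 225)
Z(L) = 3 - 12/L - 11*L² (Z(L) = 3 - (12/L + (L*L)*11) = 3 - (12/L + L²*11) = 3 - (12/L + 11*L²) = 3 - (11*L² + 12/L) = 3 + (-12/L - 11*L²) = 3 - 12/L - 11*L²)
1/Z(N) = 1/(3 - 12/225 - 11*225²) = 1/(3 - 12*1/225 - 11*50625) = 1/(3 - 4/75 - 556875) = 1/(-41765404/75) = -75/41765404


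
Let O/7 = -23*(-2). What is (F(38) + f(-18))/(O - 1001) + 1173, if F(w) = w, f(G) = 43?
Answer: 796386/679 ≈ 1172.9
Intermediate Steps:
O = 322 (O = 7*(-23*(-2)) = 7*46 = 322)
(F(38) + f(-18))/(O - 1001) + 1173 = (38 + 43)/(322 - 1001) + 1173 = 81/(-679) + 1173 = 81*(-1/679) + 1173 = -81/679 + 1173 = 796386/679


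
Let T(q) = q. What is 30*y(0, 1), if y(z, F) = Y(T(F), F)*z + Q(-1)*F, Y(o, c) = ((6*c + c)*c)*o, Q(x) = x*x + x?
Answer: 0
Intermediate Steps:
Q(x) = x + x**2 (Q(x) = x**2 + x = x + x**2)
Y(o, c) = 7*o*c**2 (Y(o, c) = ((7*c)*c)*o = (7*c**2)*o = 7*o*c**2)
y(z, F) = 7*z*F**3 (y(z, F) = (7*F*F**2)*z + (-(1 - 1))*F = (7*F**3)*z + (-1*0)*F = 7*z*F**3 + 0*F = 7*z*F**3 + 0 = 7*z*F**3)
30*y(0, 1) = 30*(7*0*1**3) = 30*(7*0*1) = 30*0 = 0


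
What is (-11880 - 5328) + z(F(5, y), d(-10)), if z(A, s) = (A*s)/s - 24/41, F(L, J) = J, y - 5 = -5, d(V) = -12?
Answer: -705552/41 ≈ -17209.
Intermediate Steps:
y = 0 (y = 5 - 5 = 0)
z(A, s) = -24/41 + A (z(A, s) = A - 24*1/41 = A - 24/41 = -24/41 + A)
(-11880 - 5328) + z(F(5, y), d(-10)) = (-11880 - 5328) + (-24/41 + 0) = -17208 - 24/41 = -705552/41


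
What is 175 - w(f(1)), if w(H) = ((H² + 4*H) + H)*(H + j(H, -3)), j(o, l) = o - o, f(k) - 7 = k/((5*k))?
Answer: -57181/125 ≈ -457.45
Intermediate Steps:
f(k) = 36/5 (f(k) = 7 + k/((5*k)) = 7 + k*(1/(5*k)) = 7 + ⅕ = 36/5)
j(o, l) = 0
w(H) = H*(H² + 5*H) (w(H) = ((H² + 4*H) + H)*(H + 0) = (H² + 5*H)*H = H*(H² + 5*H))
175 - w(f(1)) = 175 - (36/5)²*(5 + 36/5) = 175 - 1296*61/(25*5) = 175 - 1*79056/125 = 175 - 79056/125 = -57181/125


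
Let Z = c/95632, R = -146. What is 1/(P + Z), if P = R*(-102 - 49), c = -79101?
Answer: 95632/2108223971 ≈ 4.5361e-5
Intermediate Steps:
P = 22046 (P = -146*(-102 - 49) = -146*(-151) = 22046)
Z = -79101/95632 ≈ -0.82714
1/(P + Z) = 1/(22046 - 79101/95632) = 1/(2108223971/95632) = 95632/2108223971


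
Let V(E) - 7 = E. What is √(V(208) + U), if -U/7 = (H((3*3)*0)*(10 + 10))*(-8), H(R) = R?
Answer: √215 ≈ 14.663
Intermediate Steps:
V(E) = 7 + E
U = 0 (U = -7*((3*3)*0)*(10 + 10)*(-8) = -7*(9*0)*20*(-8) = -7*0*20*(-8) = -0*(-8) = -7*0 = 0)
√(V(208) + U) = √((7 + 208) + 0) = √(215 + 0) = √215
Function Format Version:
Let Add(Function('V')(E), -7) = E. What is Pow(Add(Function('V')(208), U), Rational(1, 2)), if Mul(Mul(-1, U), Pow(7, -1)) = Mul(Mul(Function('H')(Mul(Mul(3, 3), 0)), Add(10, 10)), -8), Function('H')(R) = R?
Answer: Pow(215, Rational(1, 2)) ≈ 14.663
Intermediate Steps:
Function('V')(E) = Add(7, E)
U = 0 (U = Mul(-7, Mul(Mul(Mul(Mul(3, 3), 0), Add(10, 10)), -8)) = Mul(-7, Mul(Mul(Mul(9, 0), 20), -8)) = Mul(-7, Mul(Mul(0, 20), -8)) = Mul(-7, Mul(0, -8)) = Mul(-7, 0) = 0)
Pow(Add(Function('V')(208), U), Rational(1, 2)) = Pow(Add(Add(7, 208), 0), Rational(1, 2)) = Pow(Add(215, 0), Rational(1, 2)) = Pow(215, Rational(1, 2))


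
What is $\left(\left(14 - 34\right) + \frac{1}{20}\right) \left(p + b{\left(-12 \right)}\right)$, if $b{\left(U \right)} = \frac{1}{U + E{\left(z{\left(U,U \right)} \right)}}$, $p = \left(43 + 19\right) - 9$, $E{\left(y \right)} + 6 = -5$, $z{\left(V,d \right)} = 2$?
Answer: $- \frac{242991}{230} \approx -1056.5$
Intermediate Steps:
$E{\left(y \right)} = -11$ ($E{\left(y \right)} = -6 - 5 = -11$)
$p = 53$ ($p = 62 - 9 = 53$)
$b{\left(U \right)} = \frac{1}{-11 + U}$ ($b{\left(U \right)} = \frac{1}{U - 11} = \frac{1}{-11 + U}$)
$\left(\left(14 - 34\right) + \frac{1}{20}\right) \left(p + b{\left(-12 \right)}\right) = \left(\left(14 - 34\right) + \frac{1}{20}\right) \left(53 + \frac{1}{-11 - 12}\right) = \left(-20 + \frac{1}{20}\right) \left(53 + \frac{1}{-23}\right) = - \frac{399 \left(53 - \frac{1}{23}\right)}{20} = \left(- \frac{399}{20}\right) \frac{1218}{23} = - \frac{242991}{230}$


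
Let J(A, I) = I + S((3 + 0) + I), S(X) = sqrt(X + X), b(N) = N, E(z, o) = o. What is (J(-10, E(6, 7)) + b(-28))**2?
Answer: 461 - 84*sqrt(5) ≈ 273.17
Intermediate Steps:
S(X) = sqrt(2)*sqrt(X) (S(X) = sqrt(2*X) = sqrt(2)*sqrt(X))
J(A, I) = I + sqrt(2)*sqrt(3 + I) (J(A, I) = I + sqrt(2)*sqrt((3 + 0) + I) = I + sqrt(2)*sqrt(3 + I))
(J(-10, E(6, 7)) + b(-28))**2 = ((7 + sqrt(6 + 2*7)) - 28)**2 = ((7 + sqrt(6 + 14)) - 28)**2 = ((7 + sqrt(20)) - 28)**2 = ((7 + 2*sqrt(5)) - 28)**2 = (-21 + 2*sqrt(5))**2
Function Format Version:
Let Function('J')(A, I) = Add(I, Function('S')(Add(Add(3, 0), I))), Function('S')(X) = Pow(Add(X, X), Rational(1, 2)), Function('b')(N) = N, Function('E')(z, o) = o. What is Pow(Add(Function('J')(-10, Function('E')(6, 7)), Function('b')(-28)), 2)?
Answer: Add(461, Mul(-84, Pow(5, Rational(1, 2)))) ≈ 273.17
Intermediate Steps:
Function('S')(X) = Mul(Pow(2, Rational(1, 2)), Pow(X, Rational(1, 2))) (Function('S')(X) = Pow(Mul(2, X), Rational(1, 2)) = Mul(Pow(2, Rational(1, 2)), Pow(X, Rational(1, 2))))
Function('J')(A, I) = Add(I, Mul(Pow(2, Rational(1, 2)), Pow(Add(3, I), Rational(1, 2)))) (Function('J')(A, I) = Add(I, Mul(Pow(2, Rational(1, 2)), Pow(Add(Add(3, 0), I), Rational(1, 2)))) = Add(I, Mul(Pow(2, Rational(1, 2)), Pow(Add(3, I), Rational(1, 2)))))
Pow(Add(Function('J')(-10, Function('E')(6, 7)), Function('b')(-28)), 2) = Pow(Add(Add(7, Pow(Add(6, Mul(2, 7)), Rational(1, 2))), -28), 2) = Pow(Add(Add(7, Pow(Add(6, 14), Rational(1, 2))), -28), 2) = Pow(Add(Add(7, Pow(20, Rational(1, 2))), -28), 2) = Pow(Add(Add(7, Mul(2, Pow(5, Rational(1, 2)))), -28), 2) = Pow(Add(-21, Mul(2, Pow(5, Rational(1, 2)))), 2)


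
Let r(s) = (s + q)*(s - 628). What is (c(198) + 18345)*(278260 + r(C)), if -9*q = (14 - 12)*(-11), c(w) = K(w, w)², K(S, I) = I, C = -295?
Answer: 94660412617/3 ≈ 3.1553e+10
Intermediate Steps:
c(w) = w²
q = 22/9 (q = -(14 - 12)*(-11)/9 = -2*(-11)/9 = -⅑*(-22) = 22/9 ≈ 2.4444)
r(s) = (-628 + s)*(22/9 + s) (r(s) = (s + 22/9)*(s - 628) = (22/9 + s)*(-628 + s) = (-628 + s)*(22/9 + s))
(c(198) + 18345)*(278260 + r(C)) = (198² + 18345)*(278260 + (-13816/9 + (-295)² - 5630/9*(-295))) = (39204 + 18345)*(278260 + (-13816/9 + 87025 + 1660850/9)) = 57549*(278260 + 2430259/9) = 57549*(4934599/9) = 94660412617/3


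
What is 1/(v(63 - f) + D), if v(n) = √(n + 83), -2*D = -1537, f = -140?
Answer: 3074/2361225 - 4*√286/2361225 ≈ 0.0012732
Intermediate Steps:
D = 1537/2 (D = -½*(-1537) = 1537/2 ≈ 768.50)
v(n) = √(83 + n)
1/(v(63 - f) + D) = 1/(√(83 + (63 - 1*(-140))) + 1537/2) = 1/(√(83 + (63 + 140)) + 1537/2) = 1/(√(83 + 203) + 1537/2) = 1/(√286 + 1537/2) = 1/(1537/2 + √286)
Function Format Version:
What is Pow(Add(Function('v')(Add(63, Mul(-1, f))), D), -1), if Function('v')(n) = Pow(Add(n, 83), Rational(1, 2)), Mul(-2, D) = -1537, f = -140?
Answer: Add(Rational(3074, 2361225), Mul(Rational(-4, 2361225), Pow(286, Rational(1, 2)))) ≈ 0.0012732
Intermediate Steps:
D = Rational(1537, 2) (D = Mul(Rational(-1, 2), -1537) = Rational(1537, 2) ≈ 768.50)
Function('v')(n) = Pow(Add(83, n), Rational(1, 2))
Pow(Add(Function('v')(Add(63, Mul(-1, f))), D), -1) = Pow(Add(Pow(Add(83, Add(63, Mul(-1, -140))), Rational(1, 2)), Rational(1537, 2)), -1) = Pow(Add(Pow(Add(83, Add(63, 140)), Rational(1, 2)), Rational(1537, 2)), -1) = Pow(Add(Pow(Add(83, 203), Rational(1, 2)), Rational(1537, 2)), -1) = Pow(Add(Pow(286, Rational(1, 2)), Rational(1537, 2)), -1) = Pow(Add(Rational(1537, 2), Pow(286, Rational(1, 2))), -1)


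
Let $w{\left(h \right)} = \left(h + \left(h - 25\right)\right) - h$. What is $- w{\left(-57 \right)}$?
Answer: $82$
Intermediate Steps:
$w{\left(h \right)} = -25 + h$ ($w{\left(h \right)} = \left(h + \left(h - 25\right)\right) - h = \left(h + \left(-25 + h\right)\right) - h = \left(-25 + 2 h\right) - h = -25 + h$)
$- w{\left(-57 \right)} = - (-25 - 57) = \left(-1\right) \left(-82\right) = 82$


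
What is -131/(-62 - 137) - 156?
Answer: -30913/199 ≈ -155.34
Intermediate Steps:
-131/(-62 - 137) - 156 = -131/(-199) - 156 = -131*(-1/199) - 156 = 131/199 - 156 = -30913/199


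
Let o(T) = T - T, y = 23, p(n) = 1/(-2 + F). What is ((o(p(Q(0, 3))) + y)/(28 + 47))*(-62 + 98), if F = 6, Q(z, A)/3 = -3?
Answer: 276/25 ≈ 11.040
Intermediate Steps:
Q(z, A) = -9 (Q(z, A) = 3*(-3) = -9)
p(n) = ¼ (p(n) = 1/(-2 + 6) = 1/4 = ¼)
o(T) = 0
((o(p(Q(0, 3))) + y)/(28 + 47))*(-62 + 98) = ((0 + 23)/(28 + 47))*(-62 + 98) = (23/75)*36 = 276/25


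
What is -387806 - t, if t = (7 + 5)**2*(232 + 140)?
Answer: -441374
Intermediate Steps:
t = 53568 (t = 12**2*372 = 144*372 = 53568)
-387806 - t = -387806 - 1*53568 = -387806 - 53568 = -441374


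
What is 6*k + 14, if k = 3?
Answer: 32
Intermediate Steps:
6*k + 14 = 6*3 + 14 = 18 + 14 = 32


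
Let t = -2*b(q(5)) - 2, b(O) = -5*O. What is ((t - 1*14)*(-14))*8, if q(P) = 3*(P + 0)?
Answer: -15008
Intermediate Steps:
q(P) = 3*P
t = 148 (t = -(-10)*3*5 - 2 = -(-10)*15 - 2 = -2*(-75) - 2 = 150 - 2 = 148)
((t - 1*14)*(-14))*8 = ((148 - 1*14)*(-14))*8 = ((148 - 14)*(-14))*8 = (134*(-14))*8 = -1876*8 = -15008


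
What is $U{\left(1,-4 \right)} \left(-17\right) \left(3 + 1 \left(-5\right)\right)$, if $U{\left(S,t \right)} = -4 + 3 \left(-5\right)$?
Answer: $-646$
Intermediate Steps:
$U{\left(S,t \right)} = -19$ ($U{\left(S,t \right)} = -4 - 15 = -19$)
$U{\left(1,-4 \right)} \left(-17\right) \left(3 + 1 \left(-5\right)\right) = \left(-19\right) \left(-17\right) \left(3 + 1 \left(-5\right)\right) = 323 \left(3 - 5\right) = 323 \left(-2\right) = -646$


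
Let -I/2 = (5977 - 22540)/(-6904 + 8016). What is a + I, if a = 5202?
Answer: 2908875/556 ≈ 5231.8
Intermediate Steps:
I = 16563/556 (I = -2*(5977 - 22540)/(-6904 + 8016) = -(-33126)/1112 = -2*(-16563/1112) = 16563/556 ≈ 29.790)
a + I = 5202 + 16563/556 = 2908875/556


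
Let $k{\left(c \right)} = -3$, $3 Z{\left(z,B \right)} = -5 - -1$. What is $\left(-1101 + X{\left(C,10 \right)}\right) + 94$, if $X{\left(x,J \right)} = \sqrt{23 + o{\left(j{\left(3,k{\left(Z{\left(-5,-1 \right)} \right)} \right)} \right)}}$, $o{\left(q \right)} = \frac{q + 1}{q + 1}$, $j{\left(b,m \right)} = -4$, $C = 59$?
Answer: $-1007 + 2 \sqrt{6} \approx -1002.1$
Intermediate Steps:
$Z{\left(z,B \right)} = - \frac{4}{3}$ ($Z{\left(z,B \right)} = \frac{-5 - -1}{3} = \frac{-5 + 1}{3} = \frac{1}{3} \left(-4\right) = - \frac{4}{3}$)
$o{\left(q \right)} = 1$ ($o{\left(q \right)} = \frac{1 + q}{1 + q} = 1$)
$X{\left(x,J \right)} = 2 \sqrt{6}$ ($X{\left(x,J \right)} = \sqrt{23 + 1} = \sqrt{24} = 2 \sqrt{6}$)
$\left(-1101 + X{\left(C,10 \right)}\right) + 94 = \left(-1101 + 2 \sqrt{6}\right) + 94 = -1007 + 2 \sqrt{6}$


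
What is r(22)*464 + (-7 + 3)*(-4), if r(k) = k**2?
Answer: 224592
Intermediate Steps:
r(22)*464 + (-7 + 3)*(-4) = 22**2*464 + (-7 + 3)*(-4) = 484*464 - 4*(-4) = 224576 + 16 = 224592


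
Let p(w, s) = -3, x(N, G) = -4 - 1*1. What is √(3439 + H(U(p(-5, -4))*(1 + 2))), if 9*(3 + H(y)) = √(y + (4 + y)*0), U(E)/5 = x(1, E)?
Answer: √(30924 + 5*I*√3)/3 ≈ 58.617 + 0.0082079*I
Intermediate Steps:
x(N, G) = -5 (x(N, G) = -4 - 1 = -5)
U(E) = -25 (U(E) = 5*(-5) = -25)
H(y) = -3 + √y/9 (H(y) = -3 + √(y + (4 + y)*0)/9 = -3 + √(y + 0)/9 = -3 + √y/9)
√(3439 + H(U(p(-5, -4))*(1 + 2))) = √(3439 + (-3 + √(-25*(1 + 2))/9)) = √(3439 + (-3 + √(-25*3)/9)) = √(3439 + (-3 + √(-75)/9)) = √(3439 + (-3 + (5*I*√3)/9)) = √(3439 + (-3 + 5*I*√3/9)) = √(3436 + 5*I*√3/9)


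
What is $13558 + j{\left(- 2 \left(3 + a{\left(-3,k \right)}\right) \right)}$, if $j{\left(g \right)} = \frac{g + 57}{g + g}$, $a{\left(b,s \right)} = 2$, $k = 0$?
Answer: $\frac{271113}{20} \approx 13556.0$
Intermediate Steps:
$j{\left(g \right)} = \frac{57 + g}{2 g}$
$13558 + j{\left(- 2 \left(3 + a{\left(-3,k \right)}\right) \right)} = 13558 + \frac{57 - 2 \left(3 + 2\right)}{2 \left(- 2 \left(3 + 2\right)\right)} = 13558 + \frac{57 - 10}{2 \left(\left(-2\right) 5\right)} = 13558 + \frac{57 - 10}{2 \left(-10\right)} = 13558 + \frac{1}{2} \left(- \frac{1}{10}\right) 47 = 13558 - \frac{47}{20} = \frac{271113}{20}$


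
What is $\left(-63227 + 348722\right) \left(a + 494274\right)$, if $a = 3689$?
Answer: $142165946685$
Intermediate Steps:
$\left(-63227 + 348722\right) \left(a + 494274\right) = \left(-63227 + 348722\right) \left(3689 + 494274\right) = 285495 \cdot 497963 = 142165946685$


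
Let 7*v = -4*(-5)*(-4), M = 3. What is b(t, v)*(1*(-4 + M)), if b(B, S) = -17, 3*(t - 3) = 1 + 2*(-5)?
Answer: 17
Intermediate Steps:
v = -80/7 (v = (-4*(-5)*(-4))/7 = (20*(-4))/7 = (1/7)*(-80) = -80/7 ≈ -11.429)
t = 0 (t = 3 + (1 + 2*(-5))/3 = 3 + (1 - 10)/3 = 3 + (1/3)*(-9) = 3 - 3 = 0)
b(t, v)*(1*(-4 + M)) = -17*(-4 + 3) = -17*(-1) = 17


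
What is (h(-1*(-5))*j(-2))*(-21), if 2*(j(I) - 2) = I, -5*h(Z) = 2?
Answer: 42/5 ≈ 8.4000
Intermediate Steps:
h(Z) = -2/5 (h(Z) = -1/5*2 = -2/5)
j(I) = 2 + I/2
(h(-1*(-5))*j(-2))*(-21) = -2*(2 + (1/2)*(-2))/5*(-21) = -2*(2 - 1)/5*(-21) = -2/5*1*(-21) = -2/5*(-21) = 42/5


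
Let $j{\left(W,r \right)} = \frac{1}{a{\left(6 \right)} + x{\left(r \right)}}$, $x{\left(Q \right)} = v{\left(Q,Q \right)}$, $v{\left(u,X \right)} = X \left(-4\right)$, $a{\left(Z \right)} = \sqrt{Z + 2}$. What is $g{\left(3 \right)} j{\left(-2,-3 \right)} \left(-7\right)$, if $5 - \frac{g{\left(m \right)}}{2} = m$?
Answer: $- \frac{42}{17} + \frac{7 \sqrt{2}}{17} \approx -1.8883$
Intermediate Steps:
$a{\left(Z \right)} = \sqrt{2 + Z}$
$v{\left(u,X \right)} = - 4 X$
$x{\left(Q \right)} = - 4 Q$
$g{\left(m \right)} = 10 - 2 m$
$j{\left(W,r \right)} = \frac{1}{- 4 r + 2 \sqrt{2}}$ ($j{\left(W,r \right)} = \frac{1}{\sqrt{2 + 6} - 4 r} = \frac{1}{\sqrt{8} - 4 r} = \frac{1}{2 \sqrt{2} - 4 r} = \frac{1}{- 4 r + 2 \sqrt{2}}$)
$g{\left(3 \right)} j{\left(-2,-3 \right)} \left(-7\right) = \left(10 - 6\right) \left(- \frac{1}{- 2 \sqrt{2} + 4 \left(-3\right)}\right) \left(-7\right) = \left(10 - 6\right) \left(- \frac{1}{- 2 \sqrt{2} - 12}\right) \left(-7\right) = 4 \left(- \frac{1}{-12 - 2 \sqrt{2}}\right) \left(-7\right) = - \frac{4}{-12 - 2 \sqrt{2}} \left(-7\right) = \frac{28}{-12 - 2 \sqrt{2}}$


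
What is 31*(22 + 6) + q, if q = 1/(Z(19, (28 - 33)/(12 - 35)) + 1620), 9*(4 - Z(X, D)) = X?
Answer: 12670205/14597 ≈ 868.00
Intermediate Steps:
Z(X, D) = 4 - X/9
q = 9/14597 (q = 1/((4 - 1/9*19) + 1620) = 1/((4 - 19/9) + 1620) = 1/(17/9 + 1620) = 1/(14597/9) = 9/14597 ≈ 0.00061657)
31*(22 + 6) + q = 31*(22 + 6) + 9/14597 = 31*28 + 9/14597 = 868 + 9/14597 = 12670205/14597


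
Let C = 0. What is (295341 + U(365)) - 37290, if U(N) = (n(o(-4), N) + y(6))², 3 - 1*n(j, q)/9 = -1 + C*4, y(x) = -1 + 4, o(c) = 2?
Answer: 259572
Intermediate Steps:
y(x) = 3
n(j, q) = 36 (n(j, q) = 27 - 9*(-1 + 0*4) = 27 - 9*(-1 + 0) = 27 - 9*(-1) = 27 + 9 = 36)
U(N) = 1521 (U(N) = (36 + 3)² = 39² = 1521)
(295341 + U(365)) - 37290 = (295341 + 1521) - 37290 = 296862 - 37290 = 259572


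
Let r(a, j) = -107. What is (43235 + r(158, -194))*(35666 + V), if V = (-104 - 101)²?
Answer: 3350657448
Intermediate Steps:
V = 42025 (V = (-205)² = 42025)
(43235 + r(158, -194))*(35666 + V) = (43235 - 107)*(35666 + 42025) = 43128*77691 = 3350657448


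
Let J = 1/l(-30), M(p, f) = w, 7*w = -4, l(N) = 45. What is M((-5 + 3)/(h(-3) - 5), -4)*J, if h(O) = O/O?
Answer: -4/315 ≈ -0.012698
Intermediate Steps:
h(O) = 1
w = -4/7 (w = (⅐)*(-4) = -4/7 ≈ -0.57143)
M(p, f) = -4/7
J = 1/45 ≈ 0.022222
M((-5 + 3)/(h(-3) - 5), -4)*J = -4/7*1/45 = -4/315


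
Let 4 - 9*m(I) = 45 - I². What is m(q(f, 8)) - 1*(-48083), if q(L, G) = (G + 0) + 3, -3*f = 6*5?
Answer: 432827/9 ≈ 48092.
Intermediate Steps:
f = -10 (f = -2*5 = -⅓*30 = -10)
q(L, G) = 3 + G (q(L, G) = G + 3 = 3 + G)
m(I) = -41/9 + I²/9 (m(I) = 4/9 - (45 - I²)/9 = 4/9 + (-5 + I²/9) = -41/9 + I²/9)
m(q(f, 8)) - 1*(-48083) = (-41/9 + (3 + 8)²/9) - 1*(-48083) = (-41/9 + (⅑)*11²) + 48083 = (-41/9 + (⅑)*121) + 48083 = (-41/9 + 121/9) + 48083 = 80/9 + 48083 = 432827/9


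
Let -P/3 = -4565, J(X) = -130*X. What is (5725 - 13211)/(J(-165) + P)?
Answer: -7486/35145 ≈ -0.21300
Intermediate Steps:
P = 13695 (P = -3*(-4565) = 13695)
(5725 - 13211)/(J(-165) + P) = (5725 - 13211)/(-130*(-165) + 13695) = -7486/(21450 + 13695) = -7486/35145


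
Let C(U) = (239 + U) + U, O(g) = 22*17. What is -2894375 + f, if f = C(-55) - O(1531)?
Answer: -2894620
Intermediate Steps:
O(g) = 374
C(U) = 239 + 2*U
f = -245 (f = (239 + 2*(-55)) - 1*374 = (239 - 110) - 374 = 129 - 374 = -245)
-2894375 + f = -2894375 - 245 = -2894620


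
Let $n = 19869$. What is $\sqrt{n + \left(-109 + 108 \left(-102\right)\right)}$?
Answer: $2 \sqrt{2186} \approx 93.509$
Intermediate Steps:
$\sqrt{n + \left(-109 + 108 \left(-102\right)\right)} = \sqrt{19869 + \left(-109 + 108 \left(-102\right)\right)} = \sqrt{19869 - 11125} = \sqrt{8744} = 2 \sqrt{2186}$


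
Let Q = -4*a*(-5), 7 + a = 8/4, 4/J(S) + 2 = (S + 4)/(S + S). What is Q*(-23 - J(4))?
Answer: 1900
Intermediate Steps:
J(S) = 4/(-2 + (4 + S)/(2*S)) (J(S) = 4/(-2 + (S + 4)/(S + S)) = 4/(-2 + (4 + S)/((2*S))) = 4/(-2 + (4 + S)*(1/(2*S))) = 4/(-2 + (4 + S)/(2*S)))
a = -5 (a = -7 + 8/4 = -7 + 8*(¼) = -7 + 2 = -5)
Q = -100 (Q = -4*(-5)*(-5) = 20*(-5) = -100)
Q*(-23 - J(4)) = -100*(-23 - (-8)*4/(-4 + 3*4)) = -100*(-23 - (-8)*4/(-4 + 12)) = -100*(-23 - (-8)*4/8) = -100*(-23 - 1*(-4)) = -100*(-23 + 4) = -100*(-19) = 1900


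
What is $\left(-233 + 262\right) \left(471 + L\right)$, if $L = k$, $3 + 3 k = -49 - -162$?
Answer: $\frac{44167}{3} \approx 14722.0$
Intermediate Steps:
$k = \frac{110}{3}$ ($k = -1 + \frac{-49 - -162}{3} = -1 + \frac{-49 + 162}{3} = -1 + \frac{1}{3} \cdot 113 = -1 + \frac{113}{3} = \frac{110}{3} \approx 36.667$)
$L = \frac{110}{3} \approx 36.667$
$\left(-233 + 262\right) \left(471 + L\right) = \left(-233 + 262\right) \left(471 + \frac{110}{3}\right) = 29 \cdot \frac{1523}{3} = \frac{44167}{3}$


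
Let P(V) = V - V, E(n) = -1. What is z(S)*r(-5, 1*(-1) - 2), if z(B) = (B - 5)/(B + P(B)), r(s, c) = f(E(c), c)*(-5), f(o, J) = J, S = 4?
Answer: -15/4 ≈ -3.7500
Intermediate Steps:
P(V) = 0
r(s, c) = -5*c (r(s, c) = c*(-5) = -5*c)
z(B) = (-5 + B)/B (z(B) = (B - 5)/(B + 0) = (-5 + B)/B)
z(S)*r(-5, 1*(-1) - 2) = ((-5 + 4)/4)*(-5*(1*(-1) - 2)) = ((1/4)*(-1))*(-5*(-1 - 2)) = -(-5)*(-3)/4 = -1/4*15 = -15/4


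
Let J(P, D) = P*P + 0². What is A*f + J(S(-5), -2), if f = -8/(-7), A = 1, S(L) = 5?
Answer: 183/7 ≈ 26.143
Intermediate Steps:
J(P, D) = P² (J(P, D) = P² + 0 = P²)
f = 8/7 (f = -8*(-⅐) = 8/7 ≈ 1.1429)
A*f + J(S(-5), -2) = 1*(8/7) + 5² = 8/7 + 25 = 183/7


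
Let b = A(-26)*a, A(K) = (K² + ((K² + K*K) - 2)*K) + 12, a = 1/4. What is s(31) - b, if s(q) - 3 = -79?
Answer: 8527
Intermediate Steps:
s(q) = -76 (s(q) = 3 - 79 = -76)
a = ¼ ≈ 0.25000
A(K) = 12 + K² + K*(-2 + 2*K²) (A(K) = (K² + ((K² + K²) - 2)*K) + 12 = (K² + (2*K² - 2)*K) + 12 = (K² + (-2 + 2*K²)*K) + 12 = (K² + K*(-2 + 2*K²)) + 12 = 12 + K² + K*(-2 + 2*K²))
b = -8603 (b = (12 + (-26)² - 2*(-26) + 2*(-26)³)*(¼) = (12 + 676 + 52 + 2*(-17576))*(¼) = (12 + 676 + 52 - 35152)*(¼) = -34412*¼ = -8603)
s(31) - b = -76 - 1*(-8603) = -76 + 8603 = 8527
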